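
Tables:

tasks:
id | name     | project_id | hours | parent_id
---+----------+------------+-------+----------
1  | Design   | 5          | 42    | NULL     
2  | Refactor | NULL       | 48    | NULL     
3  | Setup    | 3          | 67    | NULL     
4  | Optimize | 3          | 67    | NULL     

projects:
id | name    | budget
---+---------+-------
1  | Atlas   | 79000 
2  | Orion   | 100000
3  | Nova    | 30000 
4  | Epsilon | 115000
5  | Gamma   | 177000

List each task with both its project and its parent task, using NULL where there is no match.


Two LEFT JOINs from the same base table tasks: one to projects via project_id, one to tasks itself via parent_id. Both are LEFT so every task is preserved.
Match against projects:
  - task 1 (Design): project_id=5 -> matches Gamma
  - task 2 (Refactor): project_id=NULL, no match -> kept with NULL
  - task 3 (Setup): project_id=3 -> matches Nova
  - task 4 (Optimize): project_id=3 -> matches Nova
Match against tasks (self):
  - task 1 (Design): parent_id=NULL -> NULL
  - task 2 (Refactor): parent_id=NULL -> NULL
  - task 3 (Setup): parent_id=NULL -> NULL
  - task 4 (Optimize): parent_id=NULL -> NULL

SQL:
SELECT a.name, b.name AS project, c.name AS parent
FROM tasks a
LEFT JOIN projects b ON a.project_id = b.id
LEFT JOIN tasks c ON a.parent_id = c.id

Result:
name     | project | parent
---------+---------+-------
Design   | Gamma   | NULL  
Refactor | NULL    | NULL  
Setup    | Nova    | NULL  
Optimize | Nova    | NULL  


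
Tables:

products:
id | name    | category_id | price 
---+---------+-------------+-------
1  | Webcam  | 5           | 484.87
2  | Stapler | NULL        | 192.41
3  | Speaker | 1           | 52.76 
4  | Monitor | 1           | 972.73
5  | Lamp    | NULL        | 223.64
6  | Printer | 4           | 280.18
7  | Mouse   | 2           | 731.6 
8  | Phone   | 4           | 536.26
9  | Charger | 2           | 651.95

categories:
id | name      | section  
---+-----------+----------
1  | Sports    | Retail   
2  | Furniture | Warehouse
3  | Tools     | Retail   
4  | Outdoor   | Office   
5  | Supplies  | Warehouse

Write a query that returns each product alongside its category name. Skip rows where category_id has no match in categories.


INNER JOIN keeps only products rows whose category_id matches an id in categories. Walk through each product:
  - product 1 (Webcam): category_id=5 -> matches Supplies
  - product 2 (Stapler): category_id=NULL, no match -> dropped
  - product 3 (Speaker): category_id=1 -> matches Sports
  - product 4 (Monitor): category_id=1 -> matches Sports
  - product 5 (Lamp): category_id=NULL, no match -> dropped
  - product 6 (Printer): category_id=4 -> matches Outdoor
  - product 7 (Mouse): category_id=2 -> matches Furniture
  - product 8 (Phone): category_id=4 -> matches Outdoor
  - product 9 (Charger): category_id=2 -> matches Furniture
So 2 of 9 rows are dropped.

SQL:
SELECT a.name, b.name AS category
FROM products a
INNER JOIN categories b ON a.category_id = b.id

Result:
name    | category 
--------+----------
Webcam  | Supplies 
Speaker | Sports   
Monitor | Sports   
Printer | Outdoor  
Mouse   | Furniture
Phone   | Outdoor  
Charger | Furniture


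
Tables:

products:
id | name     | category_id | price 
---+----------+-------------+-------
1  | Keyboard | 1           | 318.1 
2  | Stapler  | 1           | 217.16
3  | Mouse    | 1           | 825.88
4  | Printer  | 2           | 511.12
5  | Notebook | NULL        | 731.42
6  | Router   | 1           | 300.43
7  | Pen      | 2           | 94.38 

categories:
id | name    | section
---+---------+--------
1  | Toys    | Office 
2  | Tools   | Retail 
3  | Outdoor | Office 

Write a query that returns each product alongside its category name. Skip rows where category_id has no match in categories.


INNER JOIN keeps only products rows whose category_id matches an id in categories. Walk through each product:
  - product 1 (Keyboard): category_id=1 -> matches Toys
  - product 2 (Stapler): category_id=1 -> matches Toys
  - product 3 (Mouse): category_id=1 -> matches Toys
  - product 4 (Printer): category_id=2 -> matches Tools
  - product 5 (Notebook): category_id=NULL, no match -> dropped
  - product 6 (Router): category_id=1 -> matches Toys
  - product 7 (Pen): category_id=2 -> matches Tools
So 1 of 7 rows is dropped.

SQL:
SELECT a.name, b.name AS category
FROM products a
INNER JOIN categories b ON a.category_id = b.id

Result:
name     | category
---------+---------
Keyboard | Toys    
Stapler  | Toys    
Mouse    | Toys    
Printer  | Tools   
Router   | Toys    
Pen      | Tools   


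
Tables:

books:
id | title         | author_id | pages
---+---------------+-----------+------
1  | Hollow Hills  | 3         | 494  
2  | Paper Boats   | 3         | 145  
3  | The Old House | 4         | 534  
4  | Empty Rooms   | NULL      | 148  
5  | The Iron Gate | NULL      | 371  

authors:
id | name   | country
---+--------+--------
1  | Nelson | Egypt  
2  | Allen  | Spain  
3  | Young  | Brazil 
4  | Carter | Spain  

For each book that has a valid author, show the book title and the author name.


INNER JOIN keeps only books rows whose author_id matches an id in authors. Walk through each book:
  - book 1 (Hollow Hills): author_id=3 -> matches Young
  - book 2 (Paper Boats): author_id=3 -> matches Young
  - book 3 (The Old House): author_id=4 -> matches Carter
  - book 4 (Empty Rooms): author_id=NULL, no match -> dropped
  - book 5 (The Iron Gate): author_id=NULL, no match -> dropped
So 2 of 5 rows are dropped.

SQL:
SELECT a.title, b.name AS author
FROM books a
INNER JOIN authors b ON a.author_id = b.id

Result:
title         | author
--------------+-------
Hollow Hills  | Young 
Paper Boats   | Young 
The Old House | Carter


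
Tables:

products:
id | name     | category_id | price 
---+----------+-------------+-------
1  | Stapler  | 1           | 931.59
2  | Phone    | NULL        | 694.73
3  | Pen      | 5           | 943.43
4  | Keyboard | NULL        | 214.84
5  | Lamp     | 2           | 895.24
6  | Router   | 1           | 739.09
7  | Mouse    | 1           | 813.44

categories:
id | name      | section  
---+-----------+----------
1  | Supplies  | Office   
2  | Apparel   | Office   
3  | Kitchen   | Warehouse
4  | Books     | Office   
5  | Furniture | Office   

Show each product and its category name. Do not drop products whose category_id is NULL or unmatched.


LEFT JOIN keeps every row from products (the left table); where category_id has no match in categories, the category columns become NULL. Walk through each product:
  - product 1 (Stapler): category_id=1 -> matches Supplies
  - product 2 (Phone): category_id=NULL, no match -> kept with NULL
  - product 3 (Pen): category_id=5 -> matches Furniture
  - product 4 (Keyboard): category_id=NULL, no match -> kept with NULL
  - product 5 (Lamp): category_id=2 -> matches Apparel
  - product 6 (Router): category_id=1 -> matches Supplies
  - product 7 (Mouse): category_id=1 -> matches Supplies
All 7 rows appear; 2 have NULL category.

SQL:
SELECT a.name, b.name AS category
FROM products a
LEFT JOIN categories b ON a.category_id = b.id

Result:
name     | category 
---------+----------
Stapler  | Supplies 
Phone    | NULL     
Pen      | Furniture
Keyboard | NULL     
Lamp     | Apparel  
Router   | Supplies 
Mouse    | Supplies 


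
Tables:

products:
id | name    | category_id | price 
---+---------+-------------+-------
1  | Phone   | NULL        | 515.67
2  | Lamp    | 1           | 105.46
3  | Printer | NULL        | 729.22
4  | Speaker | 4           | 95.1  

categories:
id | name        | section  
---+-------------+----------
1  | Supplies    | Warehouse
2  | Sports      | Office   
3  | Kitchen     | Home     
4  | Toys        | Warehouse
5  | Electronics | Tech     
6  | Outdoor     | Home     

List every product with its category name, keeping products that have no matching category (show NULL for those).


LEFT JOIN keeps every row from products (the left table); where category_id has no match in categories, the category columns become NULL. Walk through each product:
  - product 1 (Phone): category_id=NULL, no match -> kept with NULL
  - product 2 (Lamp): category_id=1 -> matches Supplies
  - product 3 (Printer): category_id=NULL, no match -> kept with NULL
  - product 4 (Speaker): category_id=4 -> matches Toys
All 4 rows appear; 2 have NULL category.

SQL:
SELECT a.name, b.name AS category
FROM products a
LEFT JOIN categories b ON a.category_id = b.id

Result:
name    | category
--------+---------
Phone   | NULL    
Lamp    | Supplies
Printer | NULL    
Speaker | Toys    


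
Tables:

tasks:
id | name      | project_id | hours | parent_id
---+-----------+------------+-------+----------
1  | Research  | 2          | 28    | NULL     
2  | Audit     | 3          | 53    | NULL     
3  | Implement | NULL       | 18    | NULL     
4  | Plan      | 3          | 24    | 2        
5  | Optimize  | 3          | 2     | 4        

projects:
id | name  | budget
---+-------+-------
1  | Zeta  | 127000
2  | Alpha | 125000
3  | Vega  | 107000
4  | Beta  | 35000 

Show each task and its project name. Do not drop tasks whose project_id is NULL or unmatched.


LEFT JOIN keeps every row from tasks (the left table); where project_id has no match in projects, the project columns become NULL. Walk through each task:
  - task 1 (Research): project_id=2 -> matches Alpha
  - task 2 (Audit): project_id=3 -> matches Vega
  - task 3 (Implement): project_id=NULL, no match -> kept with NULL
  - task 4 (Plan): project_id=3 -> matches Vega
  - task 5 (Optimize): project_id=3 -> matches Vega
All 5 rows appear; 1 has NULL project.

SQL:
SELECT a.name, b.name AS project
FROM tasks a
LEFT JOIN projects b ON a.project_id = b.id

Result:
name      | project
----------+--------
Research  | Alpha  
Audit     | Vega   
Implement | NULL   
Plan      | Vega   
Optimize  | Vega   


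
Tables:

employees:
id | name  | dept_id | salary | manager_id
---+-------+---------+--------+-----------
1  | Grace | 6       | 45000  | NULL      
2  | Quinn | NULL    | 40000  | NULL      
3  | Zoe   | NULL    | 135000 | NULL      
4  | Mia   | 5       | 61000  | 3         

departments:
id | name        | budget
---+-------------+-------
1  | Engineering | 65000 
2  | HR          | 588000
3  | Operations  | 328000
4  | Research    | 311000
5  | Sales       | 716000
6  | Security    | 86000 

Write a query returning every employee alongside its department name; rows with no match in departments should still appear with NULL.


LEFT JOIN keeps every row from employees (the left table); where dept_id has no match in departments, the department columns become NULL. Walk through each employee:
  - employee 1 (Grace): dept_id=6 -> matches Security
  - employee 2 (Quinn): dept_id=NULL, no match -> kept with NULL
  - employee 3 (Zoe): dept_id=NULL, no match -> kept with NULL
  - employee 4 (Mia): dept_id=5 -> matches Sales
All 4 rows appear; 2 have NULL department.

SQL:
SELECT a.name, b.name AS department
FROM employees a
LEFT JOIN departments b ON a.dept_id = b.id

Result:
name  | department
------+-----------
Grace | Security  
Quinn | NULL      
Zoe   | NULL      
Mia   | Sales     


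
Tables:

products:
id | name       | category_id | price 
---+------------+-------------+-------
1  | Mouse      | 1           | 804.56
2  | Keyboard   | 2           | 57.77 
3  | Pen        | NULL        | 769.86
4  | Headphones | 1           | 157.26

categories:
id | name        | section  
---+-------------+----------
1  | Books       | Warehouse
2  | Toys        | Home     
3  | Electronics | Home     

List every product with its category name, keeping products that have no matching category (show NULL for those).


LEFT JOIN keeps every row from products (the left table); where category_id has no match in categories, the category columns become NULL. Walk through each product:
  - product 1 (Mouse): category_id=1 -> matches Books
  - product 2 (Keyboard): category_id=2 -> matches Toys
  - product 3 (Pen): category_id=NULL, no match -> kept with NULL
  - product 4 (Headphones): category_id=1 -> matches Books
All 4 rows appear; 1 has NULL category.

SQL:
SELECT a.name, b.name AS category
FROM products a
LEFT JOIN categories b ON a.category_id = b.id

Result:
name       | category
-----------+---------
Mouse      | Books   
Keyboard   | Toys    
Pen        | NULL    
Headphones | Books   


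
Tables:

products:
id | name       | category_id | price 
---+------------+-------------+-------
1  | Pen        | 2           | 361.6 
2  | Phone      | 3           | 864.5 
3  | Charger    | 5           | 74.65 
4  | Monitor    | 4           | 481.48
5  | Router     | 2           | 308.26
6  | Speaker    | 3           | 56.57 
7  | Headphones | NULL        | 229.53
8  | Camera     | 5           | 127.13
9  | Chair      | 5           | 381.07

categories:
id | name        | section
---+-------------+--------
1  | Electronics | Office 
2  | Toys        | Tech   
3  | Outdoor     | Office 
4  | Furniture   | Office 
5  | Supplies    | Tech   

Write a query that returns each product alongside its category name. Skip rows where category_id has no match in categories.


INNER JOIN keeps only products rows whose category_id matches an id in categories. Walk through each product:
  - product 1 (Pen): category_id=2 -> matches Toys
  - product 2 (Phone): category_id=3 -> matches Outdoor
  - product 3 (Charger): category_id=5 -> matches Supplies
  - product 4 (Monitor): category_id=4 -> matches Furniture
  - product 5 (Router): category_id=2 -> matches Toys
  - product 6 (Speaker): category_id=3 -> matches Outdoor
  - product 7 (Headphones): category_id=NULL, no match -> dropped
  - product 8 (Camera): category_id=5 -> matches Supplies
  - product 9 (Chair): category_id=5 -> matches Supplies
So 1 of 9 rows is dropped.

SQL:
SELECT a.name, b.name AS category
FROM products a
INNER JOIN categories b ON a.category_id = b.id

Result:
name    | category 
--------+----------
Pen     | Toys     
Phone   | Outdoor  
Charger | Supplies 
Monitor | Furniture
Router  | Toys     
Speaker | Outdoor  
Camera  | Supplies 
Chair   | Supplies 


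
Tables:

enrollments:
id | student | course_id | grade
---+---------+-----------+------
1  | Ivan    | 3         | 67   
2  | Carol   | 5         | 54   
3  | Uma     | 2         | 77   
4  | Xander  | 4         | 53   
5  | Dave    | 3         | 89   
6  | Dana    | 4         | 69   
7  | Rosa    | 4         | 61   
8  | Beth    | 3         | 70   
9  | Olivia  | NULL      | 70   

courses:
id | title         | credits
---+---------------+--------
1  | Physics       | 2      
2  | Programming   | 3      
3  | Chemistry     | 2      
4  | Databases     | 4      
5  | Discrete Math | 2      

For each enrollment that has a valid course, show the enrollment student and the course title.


INNER JOIN keeps only enrollments rows whose course_id matches an id in courses. Walk through each enrollment:
  - enrollment 1 (Ivan): course_id=3 -> matches Chemistry
  - enrollment 2 (Carol): course_id=5 -> matches Discrete Math
  - enrollment 3 (Uma): course_id=2 -> matches Programming
  - enrollment 4 (Xander): course_id=4 -> matches Databases
  - enrollment 5 (Dave): course_id=3 -> matches Chemistry
  - enrollment 6 (Dana): course_id=4 -> matches Databases
  - enrollment 7 (Rosa): course_id=4 -> matches Databases
  - enrollment 8 (Beth): course_id=3 -> matches Chemistry
  - enrollment 9 (Olivia): course_id=NULL, no match -> dropped
So 1 of 9 rows is dropped.

SQL:
SELECT a.student, b.title AS course
FROM enrollments a
INNER JOIN courses b ON a.course_id = b.id

Result:
student | course       
--------+--------------
Ivan    | Chemistry    
Carol   | Discrete Math
Uma     | Programming  
Xander  | Databases    
Dave    | Chemistry    
Dana    | Databases    
Rosa    | Databases    
Beth    | Chemistry    


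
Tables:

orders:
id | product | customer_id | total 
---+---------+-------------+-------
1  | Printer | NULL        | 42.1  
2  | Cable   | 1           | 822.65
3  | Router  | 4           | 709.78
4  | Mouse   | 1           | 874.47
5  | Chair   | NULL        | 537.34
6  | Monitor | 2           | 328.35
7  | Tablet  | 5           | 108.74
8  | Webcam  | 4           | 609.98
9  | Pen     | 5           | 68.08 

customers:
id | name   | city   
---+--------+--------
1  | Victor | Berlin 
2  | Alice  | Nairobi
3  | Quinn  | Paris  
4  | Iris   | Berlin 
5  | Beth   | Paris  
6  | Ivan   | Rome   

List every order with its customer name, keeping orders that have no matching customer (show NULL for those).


LEFT JOIN keeps every row from orders (the left table); where customer_id has no match in customers, the customer columns become NULL. Walk through each order:
  - order 1 (Printer): customer_id=NULL, no match -> kept with NULL
  - order 2 (Cable): customer_id=1 -> matches Victor
  - order 3 (Router): customer_id=4 -> matches Iris
  - order 4 (Mouse): customer_id=1 -> matches Victor
  - order 5 (Chair): customer_id=NULL, no match -> kept with NULL
  - order 6 (Monitor): customer_id=2 -> matches Alice
  - order 7 (Tablet): customer_id=5 -> matches Beth
  - order 8 (Webcam): customer_id=4 -> matches Iris
  - order 9 (Pen): customer_id=5 -> matches Beth
All 9 rows appear; 2 have NULL customer.

SQL:
SELECT a.product, b.name AS customer
FROM orders a
LEFT JOIN customers b ON a.customer_id = b.id

Result:
product | customer
--------+---------
Printer | NULL    
Cable   | Victor  
Router  | Iris    
Mouse   | Victor  
Chair   | NULL    
Monitor | Alice   
Tablet  | Beth    
Webcam  | Iris    
Pen     | Beth    


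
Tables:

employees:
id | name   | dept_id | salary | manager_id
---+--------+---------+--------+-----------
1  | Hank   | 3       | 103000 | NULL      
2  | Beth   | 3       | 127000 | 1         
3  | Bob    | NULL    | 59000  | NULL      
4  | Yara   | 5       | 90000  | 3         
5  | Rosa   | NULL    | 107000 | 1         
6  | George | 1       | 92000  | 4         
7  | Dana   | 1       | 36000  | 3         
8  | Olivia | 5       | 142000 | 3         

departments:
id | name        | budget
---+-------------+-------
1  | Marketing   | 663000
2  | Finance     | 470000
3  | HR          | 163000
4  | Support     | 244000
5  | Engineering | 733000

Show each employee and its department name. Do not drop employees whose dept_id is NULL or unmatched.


LEFT JOIN keeps every row from employees (the left table); where dept_id has no match in departments, the department columns become NULL. Walk through each employee:
  - employee 1 (Hank): dept_id=3 -> matches HR
  - employee 2 (Beth): dept_id=3 -> matches HR
  - employee 3 (Bob): dept_id=NULL, no match -> kept with NULL
  - employee 4 (Yara): dept_id=5 -> matches Engineering
  - employee 5 (Rosa): dept_id=NULL, no match -> kept with NULL
  - employee 6 (George): dept_id=1 -> matches Marketing
  - employee 7 (Dana): dept_id=1 -> matches Marketing
  - employee 8 (Olivia): dept_id=5 -> matches Engineering
All 8 rows appear; 2 have NULL department.

SQL:
SELECT a.name, b.name AS department
FROM employees a
LEFT JOIN departments b ON a.dept_id = b.id

Result:
name   | department 
-------+------------
Hank   | HR         
Beth   | HR         
Bob    | NULL       
Yara   | Engineering
Rosa   | NULL       
George | Marketing  
Dana   | Marketing  
Olivia | Engineering


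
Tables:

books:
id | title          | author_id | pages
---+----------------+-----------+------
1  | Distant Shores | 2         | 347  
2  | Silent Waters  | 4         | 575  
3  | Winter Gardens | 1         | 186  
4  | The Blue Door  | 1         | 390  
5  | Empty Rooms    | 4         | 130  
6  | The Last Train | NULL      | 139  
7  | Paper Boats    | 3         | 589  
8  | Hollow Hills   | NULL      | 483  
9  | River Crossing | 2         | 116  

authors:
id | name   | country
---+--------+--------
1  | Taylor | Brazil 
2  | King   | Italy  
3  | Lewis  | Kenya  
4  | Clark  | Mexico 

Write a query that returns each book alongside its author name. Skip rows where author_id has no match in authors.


INNER JOIN keeps only books rows whose author_id matches an id in authors. Walk through each book:
  - book 1 (Distant Shores): author_id=2 -> matches King
  - book 2 (Silent Waters): author_id=4 -> matches Clark
  - book 3 (Winter Gardens): author_id=1 -> matches Taylor
  - book 4 (The Blue Door): author_id=1 -> matches Taylor
  - book 5 (Empty Rooms): author_id=4 -> matches Clark
  - book 6 (The Last Train): author_id=NULL, no match -> dropped
  - book 7 (Paper Boats): author_id=3 -> matches Lewis
  - book 8 (Hollow Hills): author_id=NULL, no match -> dropped
  - book 9 (River Crossing): author_id=2 -> matches King
So 2 of 9 rows are dropped.

SQL:
SELECT a.title, b.name AS author
FROM books a
INNER JOIN authors b ON a.author_id = b.id

Result:
title          | author
---------------+-------
Distant Shores | King  
Silent Waters  | Clark 
Winter Gardens | Taylor
The Blue Door  | Taylor
Empty Rooms    | Clark 
Paper Boats    | Lewis 
River Crossing | King  


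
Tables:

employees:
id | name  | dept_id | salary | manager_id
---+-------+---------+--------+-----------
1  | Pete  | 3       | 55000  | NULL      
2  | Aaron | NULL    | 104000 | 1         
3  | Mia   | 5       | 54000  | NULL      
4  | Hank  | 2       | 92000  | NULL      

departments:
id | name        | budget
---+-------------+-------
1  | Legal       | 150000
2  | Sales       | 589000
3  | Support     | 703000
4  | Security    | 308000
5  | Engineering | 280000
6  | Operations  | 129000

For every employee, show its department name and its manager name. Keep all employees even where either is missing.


Two LEFT JOINs from the same base table employees: one to departments via dept_id, one to employees itself via manager_id. Both are LEFT so every employee is preserved.
Match against departments:
  - employee 1 (Pete): dept_id=3 -> matches Support
  - employee 2 (Aaron): dept_id=NULL, no match -> kept with NULL
  - employee 3 (Mia): dept_id=5 -> matches Engineering
  - employee 4 (Hank): dept_id=2 -> matches Sales
Match against employees (self):
  - employee 1 (Pete): manager_id=NULL -> NULL
  - employee 2 (Aaron): manager_id=1 -> Pete
  - employee 3 (Mia): manager_id=NULL -> NULL
  - employee 4 (Hank): manager_id=NULL -> NULL

SQL:
SELECT a.name, b.name AS department, c.name AS manager
FROM employees a
LEFT JOIN departments b ON a.dept_id = b.id
LEFT JOIN employees c ON a.manager_id = c.id

Result:
name  | department  | manager
------+-------------+--------
Pete  | Support     | NULL   
Aaron | NULL        | Pete   
Mia   | Engineering | NULL   
Hank  | Sales       | NULL   


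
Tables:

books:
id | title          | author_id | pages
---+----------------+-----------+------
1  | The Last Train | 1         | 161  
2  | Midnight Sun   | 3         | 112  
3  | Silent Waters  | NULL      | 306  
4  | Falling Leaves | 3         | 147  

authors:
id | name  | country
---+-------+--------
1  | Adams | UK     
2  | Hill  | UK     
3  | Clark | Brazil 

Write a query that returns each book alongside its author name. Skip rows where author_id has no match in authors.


INNER JOIN keeps only books rows whose author_id matches an id in authors. Walk through each book:
  - book 1 (The Last Train): author_id=1 -> matches Adams
  - book 2 (Midnight Sun): author_id=3 -> matches Clark
  - book 3 (Silent Waters): author_id=NULL, no match -> dropped
  - book 4 (Falling Leaves): author_id=3 -> matches Clark
So 1 of 4 rows is dropped.

SQL:
SELECT a.title, b.name AS author
FROM books a
INNER JOIN authors b ON a.author_id = b.id

Result:
title          | author
---------------+-------
The Last Train | Adams 
Midnight Sun   | Clark 
Falling Leaves | Clark 


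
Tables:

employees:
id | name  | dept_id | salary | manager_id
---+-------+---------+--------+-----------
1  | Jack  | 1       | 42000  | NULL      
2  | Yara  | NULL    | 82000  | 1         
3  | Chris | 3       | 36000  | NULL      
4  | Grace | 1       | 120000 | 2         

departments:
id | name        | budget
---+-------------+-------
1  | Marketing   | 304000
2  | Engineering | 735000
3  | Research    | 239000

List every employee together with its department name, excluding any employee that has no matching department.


INNER JOIN keeps only employees rows whose dept_id matches an id in departments. Walk through each employee:
  - employee 1 (Jack): dept_id=1 -> matches Marketing
  - employee 2 (Yara): dept_id=NULL, no match -> dropped
  - employee 3 (Chris): dept_id=3 -> matches Research
  - employee 4 (Grace): dept_id=1 -> matches Marketing
So 1 of 4 rows is dropped.

SQL:
SELECT a.name, b.name AS department
FROM employees a
INNER JOIN departments b ON a.dept_id = b.id

Result:
name  | department
------+-----------
Jack  | Marketing 
Chris | Research  
Grace | Marketing 


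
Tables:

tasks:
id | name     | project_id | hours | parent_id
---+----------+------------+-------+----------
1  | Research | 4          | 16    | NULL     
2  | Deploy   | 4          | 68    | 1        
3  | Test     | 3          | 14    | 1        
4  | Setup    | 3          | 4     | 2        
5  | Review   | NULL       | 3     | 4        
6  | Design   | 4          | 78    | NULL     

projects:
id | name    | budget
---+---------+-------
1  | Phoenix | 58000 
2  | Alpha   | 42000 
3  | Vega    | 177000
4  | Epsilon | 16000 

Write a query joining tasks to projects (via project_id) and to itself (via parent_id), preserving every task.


Two LEFT JOINs from the same base table tasks: one to projects via project_id, one to tasks itself via parent_id. Both are LEFT so every task is preserved.
Match against projects:
  - task 1 (Research): project_id=4 -> matches Epsilon
  - task 2 (Deploy): project_id=4 -> matches Epsilon
  - task 3 (Test): project_id=3 -> matches Vega
  - task 4 (Setup): project_id=3 -> matches Vega
  - task 5 (Review): project_id=NULL, no match -> kept with NULL
  - task 6 (Design): project_id=4 -> matches Epsilon
Match against tasks (self):
  - task 1 (Research): parent_id=NULL -> NULL
  - task 2 (Deploy): parent_id=1 -> Research
  - task 3 (Test): parent_id=1 -> Research
  - task 4 (Setup): parent_id=2 -> Deploy
  - task 5 (Review): parent_id=4 -> Setup
  - task 6 (Design): parent_id=NULL -> NULL

SQL:
SELECT a.name, b.name AS project, c.name AS parent
FROM tasks a
LEFT JOIN projects b ON a.project_id = b.id
LEFT JOIN tasks c ON a.parent_id = c.id

Result:
name     | project | parent  
---------+---------+---------
Research | Epsilon | NULL    
Deploy   | Epsilon | Research
Test     | Vega    | Research
Setup    | Vega    | Deploy  
Review   | NULL    | Setup   
Design   | Epsilon | NULL    


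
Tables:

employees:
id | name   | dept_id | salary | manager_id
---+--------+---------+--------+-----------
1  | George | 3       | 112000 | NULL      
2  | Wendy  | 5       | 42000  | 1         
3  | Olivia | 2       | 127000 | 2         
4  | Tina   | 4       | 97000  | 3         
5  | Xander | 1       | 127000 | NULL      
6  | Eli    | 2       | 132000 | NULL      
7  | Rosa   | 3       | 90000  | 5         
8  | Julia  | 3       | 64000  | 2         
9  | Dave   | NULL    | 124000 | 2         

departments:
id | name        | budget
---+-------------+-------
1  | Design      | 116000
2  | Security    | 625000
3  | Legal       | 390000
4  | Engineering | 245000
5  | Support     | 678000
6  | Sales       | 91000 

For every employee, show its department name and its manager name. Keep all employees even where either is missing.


Two LEFT JOINs from the same base table employees: one to departments via dept_id, one to employees itself via manager_id. Both are LEFT so every employee is preserved.
Match against departments:
  - employee 1 (George): dept_id=3 -> matches Legal
  - employee 2 (Wendy): dept_id=5 -> matches Support
  - employee 3 (Olivia): dept_id=2 -> matches Security
  - employee 4 (Tina): dept_id=4 -> matches Engineering
  - employee 5 (Xander): dept_id=1 -> matches Design
  - employee 6 (Eli): dept_id=2 -> matches Security
  - employee 7 (Rosa): dept_id=3 -> matches Legal
  - employee 8 (Julia): dept_id=3 -> matches Legal
  - employee 9 (Dave): dept_id=NULL, no match -> kept with NULL
Match against employees (self):
  - employee 1 (George): manager_id=NULL -> NULL
  - employee 2 (Wendy): manager_id=1 -> George
  - employee 3 (Olivia): manager_id=2 -> Wendy
  - employee 4 (Tina): manager_id=3 -> Olivia
  - employee 5 (Xander): manager_id=NULL -> NULL
  - employee 6 (Eli): manager_id=NULL -> NULL
  - employee 7 (Rosa): manager_id=5 -> Xander
  - employee 8 (Julia): manager_id=2 -> Wendy
  - employee 9 (Dave): manager_id=2 -> Wendy

SQL:
SELECT a.name, b.name AS department, c.name AS manager
FROM employees a
LEFT JOIN departments b ON a.dept_id = b.id
LEFT JOIN employees c ON a.manager_id = c.id

Result:
name   | department  | manager
-------+-------------+--------
George | Legal       | NULL   
Wendy  | Support     | George 
Olivia | Security    | Wendy  
Tina   | Engineering | Olivia 
Xander | Design      | NULL   
Eli    | Security    | NULL   
Rosa   | Legal       | Xander 
Julia  | Legal       | Wendy  
Dave   | NULL        | Wendy  


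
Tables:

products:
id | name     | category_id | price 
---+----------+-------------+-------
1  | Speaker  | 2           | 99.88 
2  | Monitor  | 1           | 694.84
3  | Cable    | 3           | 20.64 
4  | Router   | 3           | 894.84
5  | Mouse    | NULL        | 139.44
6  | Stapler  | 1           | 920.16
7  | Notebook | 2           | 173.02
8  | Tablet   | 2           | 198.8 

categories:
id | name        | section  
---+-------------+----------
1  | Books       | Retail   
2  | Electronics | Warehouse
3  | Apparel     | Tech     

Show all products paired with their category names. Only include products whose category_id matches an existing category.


INNER JOIN keeps only products rows whose category_id matches an id in categories. Walk through each product:
  - product 1 (Speaker): category_id=2 -> matches Electronics
  - product 2 (Monitor): category_id=1 -> matches Books
  - product 3 (Cable): category_id=3 -> matches Apparel
  - product 4 (Router): category_id=3 -> matches Apparel
  - product 5 (Mouse): category_id=NULL, no match -> dropped
  - product 6 (Stapler): category_id=1 -> matches Books
  - product 7 (Notebook): category_id=2 -> matches Electronics
  - product 8 (Tablet): category_id=2 -> matches Electronics
So 1 of 8 rows is dropped.

SQL:
SELECT a.name, b.name AS category
FROM products a
INNER JOIN categories b ON a.category_id = b.id

Result:
name     | category   
---------+------------
Speaker  | Electronics
Monitor  | Books      
Cable    | Apparel    
Router   | Apparel    
Stapler  | Books      
Notebook | Electronics
Tablet   | Electronics


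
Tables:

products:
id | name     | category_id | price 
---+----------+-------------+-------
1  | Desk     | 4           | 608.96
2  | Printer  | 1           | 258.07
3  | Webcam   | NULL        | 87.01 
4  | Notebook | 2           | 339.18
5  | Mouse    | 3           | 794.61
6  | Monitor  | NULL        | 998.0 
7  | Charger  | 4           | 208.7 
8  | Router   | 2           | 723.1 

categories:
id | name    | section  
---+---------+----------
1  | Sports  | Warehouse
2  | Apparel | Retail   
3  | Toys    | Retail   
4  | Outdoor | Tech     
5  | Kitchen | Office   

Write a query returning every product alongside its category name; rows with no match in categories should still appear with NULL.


LEFT JOIN keeps every row from products (the left table); where category_id has no match in categories, the category columns become NULL. Walk through each product:
  - product 1 (Desk): category_id=4 -> matches Outdoor
  - product 2 (Printer): category_id=1 -> matches Sports
  - product 3 (Webcam): category_id=NULL, no match -> kept with NULL
  - product 4 (Notebook): category_id=2 -> matches Apparel
  - product 5 (Mouse): category_id=3 -> matches Toys
  - product 6 (Monitor): category_id=NULL, no match -> kept with NULL
  - product 7 (Charger): category_id=4 -> matches Outdoor
  - product 8 (Router): category_id=2 -> matches Apparel
All 8 rows appear; 2 have NULL category.

SQL:
SELECT a.name, b.name AS category
FROM products a
LEFT JOIN categories b ON a.category_id = b.id

Result:
name     | category
---------+---------
Desk     | Outdoor 
Printer  | Sports  
Webcam   | NULL    
Notebook | Apparel 
Mouse    | Toys    
Monitor  | NULL    
Charger  | Outdoor 
Router   | Apparel 


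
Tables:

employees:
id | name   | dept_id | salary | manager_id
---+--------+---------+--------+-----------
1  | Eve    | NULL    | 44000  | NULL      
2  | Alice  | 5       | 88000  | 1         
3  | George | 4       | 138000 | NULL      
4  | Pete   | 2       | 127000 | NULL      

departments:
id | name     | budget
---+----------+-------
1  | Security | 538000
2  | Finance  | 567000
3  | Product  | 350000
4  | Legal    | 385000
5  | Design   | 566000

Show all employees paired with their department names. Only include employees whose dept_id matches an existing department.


INNER JOIN keeps only employees rows whose dept_id matches an id in departments. Walk through each employee:
  - employee 1 (Eve): dept_id=NULL, no match -> dropped
  - employee 2 (Alice): dept_id=5 -> matches Design
  - employee 3 (George): dept_id=4 -> matches Legal
  - employee 4 (Pete): dept_id=2 -> matches Finance
So 1 of 4 rows is dropped.

SQL:
SELECT a.name, b.name AS department
FROM employees a
INNER JOIN departments b ON a.dept_id = b.id

Result:
name   | department
-------+-----------
Alice  | Design    
George | Legal     
Pete   | Finance   


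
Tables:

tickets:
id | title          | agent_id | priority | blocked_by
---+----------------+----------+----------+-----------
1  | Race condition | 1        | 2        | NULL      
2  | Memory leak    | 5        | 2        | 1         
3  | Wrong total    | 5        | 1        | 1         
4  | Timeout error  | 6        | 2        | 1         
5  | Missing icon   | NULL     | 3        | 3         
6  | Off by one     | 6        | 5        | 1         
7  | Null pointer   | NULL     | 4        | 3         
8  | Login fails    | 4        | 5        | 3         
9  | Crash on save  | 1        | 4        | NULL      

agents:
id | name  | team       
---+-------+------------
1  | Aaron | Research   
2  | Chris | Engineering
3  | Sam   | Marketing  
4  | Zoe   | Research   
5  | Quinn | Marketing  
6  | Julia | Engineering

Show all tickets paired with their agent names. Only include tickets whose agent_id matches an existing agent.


INNER JOIN keeps only tickets rows whose agent_id matches an id in agents. Walk through each ticket:
  - ticket 1 (Race condition): agent_id=1 -> matches Aaron
  - ticket 2 (Memory leak): agent_id=5 -> matches Quinn
  - ticket 3 (Wrong total): agent_id=5 -> matches Quinn
  - ticket 4 (Timeout error): agent_id=6 -> matches Julia
  - ticket 5 (Missing icon): agent_id=NULL, no match -> dropped
  - ticket 6 (Off by one): agent_id=6 -> matches Julia
  - ticket 7 (Null pointer): agent_id=NULL, no match -> dropped
  - ticket 8 (Login fails): agent_id=4 -> matches Zoe
  - ticket 9 (Crash on save): agent_id=1 -> matches Aaron
So 2 of 9 rows are dropped.

SQL:
SELECT a.title, b.name AS agent
FROM tickets a
INNER JOIN agents b ON a.agent_id = b.id

Result:
title          | agent
---------------+------
Race condition | Aaron
Memory leak    | Quinn
Wrong total    | Quinn
Timeout error  | Julia
Off by one     | Julia
Login fails    | Zoe  
Crash on save  | Aaron


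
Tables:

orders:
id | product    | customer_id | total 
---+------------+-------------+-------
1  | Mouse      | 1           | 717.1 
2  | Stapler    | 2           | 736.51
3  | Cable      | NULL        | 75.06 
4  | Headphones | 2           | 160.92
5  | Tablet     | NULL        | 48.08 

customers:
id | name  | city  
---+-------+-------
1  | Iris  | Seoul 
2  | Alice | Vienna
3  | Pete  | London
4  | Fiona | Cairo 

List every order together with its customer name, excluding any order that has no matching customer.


INNER JOIN keeps only orders rows whose customer_id matches an id in customers. Walk through each order:
  - order 1 (Mouse): customer_id=1 -> matches Iris
  - order 2 (Stapler): customer_id=2 -> matches Alice
  - order 3 (Cable): customer_id=NULL, no match -> dropped
  - order 4 (Headphones): customer_id=2 -> matches Alice
  - order 5 (Tablet): customer_id=NULL, no match -> dropped
So 2 of 5 rows are dropped.

SQL:
SELECT a.product, b.name AS customer
FROM orders a
INNER JOIN customers b ON a.customer_id = b.id

Result:
product    | customer
-----------+---------
Mouse      | Iris    
Stapler    | Alice   
Headphones | Alice   


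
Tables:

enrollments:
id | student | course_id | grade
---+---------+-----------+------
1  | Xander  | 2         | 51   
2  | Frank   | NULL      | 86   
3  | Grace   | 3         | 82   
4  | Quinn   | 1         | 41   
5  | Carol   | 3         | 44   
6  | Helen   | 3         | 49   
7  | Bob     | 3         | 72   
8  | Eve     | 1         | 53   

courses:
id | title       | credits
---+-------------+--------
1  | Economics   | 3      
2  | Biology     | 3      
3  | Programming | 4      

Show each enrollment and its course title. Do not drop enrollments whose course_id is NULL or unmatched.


LEFT JOIN keeps every row from enrollments (the left table); where course_id has no match in courses, the course columns become NULL. Walk through each enrollment:
  - enrollment 1 (Xander): course_id=2 -> matches Biology
  - enrollment 2 (Frank): course_id=NULL, no match -> kept with NULL
  - enrollment 3 (Grace): course_id=3 -> matches Programming
  - enrollment 4 (Quinn): course_id=1 -> matches Economics
  - enrollment 5 (Carol): course_id=3 -> matches Programming
  - enrollment 6 (Helen): course_id=3 -> matches Programming
  - enrollment 7 (Bob): course_id=3 -> matches Programming
  - enrollment 8 (Eve): course_id=1 -> matches Economics
All 8 rows appear; 1 has NULL course.

SQL:
SELECT a.student, b.title AS course
FROM enrollments a
LEFT JOIN courses b ON a.course_id = b.id

Result:
student | course     
--------+------------
Xander  | Biology    
Frank   | NULL       
Grace   | Programming
Quinn   | Economics  
Carol   | Programming
Helen   | Programming
Bob     | Programming
Eve     | Economics  


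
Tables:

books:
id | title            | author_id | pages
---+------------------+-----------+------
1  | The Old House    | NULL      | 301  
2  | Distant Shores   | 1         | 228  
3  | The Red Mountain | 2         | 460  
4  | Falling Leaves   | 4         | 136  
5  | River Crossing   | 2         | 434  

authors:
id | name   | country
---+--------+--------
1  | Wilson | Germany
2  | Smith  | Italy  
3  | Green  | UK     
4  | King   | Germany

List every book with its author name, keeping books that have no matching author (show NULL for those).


LEFT JOIN keeps every row from books (the left table); where author_id has no match in authors, the author columns become NULL. Walk through each book:
  - book 1 (The Old House): author_id=NULL, no match -> kept with NULL
  - book 2 (Distant Shores): author_id=1 -> matches Wilson
  - book 3 (The Red Mountain): author_id=2 -> matches Smith
  - book 4 (Falling Leaves): author_id=4 -> matches King
  - book 5 (River Crossing): author_id=2 -> matches Smith
All 5 rows appear; 1 has NULL author.

SQL:
SELECT a.title, b.name AS author
FROM books a
LEFT JOIN authors b ON a.author_id = b.id

Result:
title            | author
-----------------+-------
The Old House    | NULL  
Distant Shores   | Wilson
The Red Mountain | Smith 
Falling Leaves   | King  
River Crossing   | Smith 


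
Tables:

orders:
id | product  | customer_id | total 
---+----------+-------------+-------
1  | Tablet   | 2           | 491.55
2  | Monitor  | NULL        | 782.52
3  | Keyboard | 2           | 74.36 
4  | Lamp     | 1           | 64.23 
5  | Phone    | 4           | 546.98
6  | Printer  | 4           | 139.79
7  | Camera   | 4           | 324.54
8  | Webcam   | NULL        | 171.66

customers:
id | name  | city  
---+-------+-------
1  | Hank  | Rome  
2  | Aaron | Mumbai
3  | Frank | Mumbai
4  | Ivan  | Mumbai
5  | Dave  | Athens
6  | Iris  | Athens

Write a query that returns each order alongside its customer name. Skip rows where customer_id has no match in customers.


INNER JOIN keeps only orders rows whose customer_id matches an id in customers. Walk through each order:
  - order 1 (Tablet): customer_id=2 -> matches Aaron
  - order 2 (Monitor): customer_id=NULL, no match -> dropped
  - order 3 (Keyboard): customer_id=2 -> matches Aaron
  - order 4 (Lamp): customer_id=1 -> matches Hank
  - order 5 (Phone): customer_id=4 -> matches Ivan
  - order 6 (Printer): customer_id=4 -> matches Ivan
  - order 7 (Camera): customer_id=4 -> matches Ivan
  - order 8 (Webcam): customer_id=NULL, no match -> dropped
So 2 of 8 rows are dropped.

SQL:
SELECT a.product, b.name AS customer
FROM orders a
INNER JOIN customers b ON a.customer_id = b.id

Result:
product  | customer
---------+---------
Tablet   | Aaron   
Keyboard | Aaron   
Lamp     | Hank    
Phone    | Ivan    
Printer  | Ivan    
Camera   | Ivan    
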